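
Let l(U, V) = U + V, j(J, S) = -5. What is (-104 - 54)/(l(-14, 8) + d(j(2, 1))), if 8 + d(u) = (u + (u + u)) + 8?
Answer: 158/21 ≈ 7.5238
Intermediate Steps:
d(u) = 3*u (d(u) = -8 + ((u + (u + u)) + 8) = -8 + ((u + 2*u) + 8) = -8 + (3*u + 8) = -8 + (8 + 3*u) = 3*u)
(-104 - 54)/(l(-14, 8) + d(j(2, 1))) = (-104 - 54)/((-14 + 8) + 3*(-5)) = -158/(-6 - 15) = -158/(-21) = -158*(-1/21) = 158/21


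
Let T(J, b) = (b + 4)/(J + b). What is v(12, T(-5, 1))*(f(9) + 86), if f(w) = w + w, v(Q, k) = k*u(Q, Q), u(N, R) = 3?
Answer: -390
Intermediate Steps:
T(J, b) = (4 + b)/(J + b)
v(Q, k) = 3*k (v(Q, k) = k*3 = 3*k)
f(w) = 2*w
v(12, T(-5, 1))*(f(9) + 86) = (3*((4 + 1)/(-5 + 1)))*(2*9 + 86) = (3*(5/(-4)))*(18 + 86) = (3*(-¼*5))*104 = (3*(-5/4))*104 = -15/4*104 = -390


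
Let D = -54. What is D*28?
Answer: -1512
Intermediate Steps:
D*28 = -54*28 = -1512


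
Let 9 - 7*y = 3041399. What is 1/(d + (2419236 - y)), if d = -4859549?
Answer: -7/14040801 ≈ -4.9855e-7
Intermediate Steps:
y = -3041390/7 (y = 9/7 - ⅐*3041399 = 9/7 - 3041399/7 = -3041390/7 ≈ -4.3448e+5)
1/(d + (2419236 - y)) = 1/(-4859549 + (2419236 - 1*(-3041390/7))) = 1/(-4859549 + (2419236 + 3041390/7)) = 1/(-4859549 + 19976042/7) = 1/(-14040801/7) = -7/14040801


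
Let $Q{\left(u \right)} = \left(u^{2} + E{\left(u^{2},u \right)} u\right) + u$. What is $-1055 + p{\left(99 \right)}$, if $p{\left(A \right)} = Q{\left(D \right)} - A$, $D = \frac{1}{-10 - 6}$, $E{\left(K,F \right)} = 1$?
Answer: $- \frac{295455}{256} \approx -1154.1$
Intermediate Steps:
$D = - \frac{1}{16}$ ($D = \frac{1}{-16} = - \frac{1}{16} \approx -0.0625$)
$Q{\left(u \right)} = u^{2} + 2 u$ ($Q{\left(u \right)} = \left(u^{2} + 1 u\right) + u = \left(u^{2} + u\right) + u = \left(u + u^{2}\right) + u = u^{2} + 2 u$)
$p{\left(A \right)} = - \frac{31}{256} - A$ ($p{\left(A \right)} = - \frac{2 - \frac{1}{16}}{16} - A = \left(- \frac{1}{16}\right) \frac{31}{16} - A = - \frac{31}{256} - A$)
$-1055 + p{\left(99 \right)} = -1055 - \frac{25375}{256} = - \frac{295455}{256}$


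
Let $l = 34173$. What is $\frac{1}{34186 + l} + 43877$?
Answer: $\frac{2999387844}{68359} \approx 43877.0$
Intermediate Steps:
$\frac{1}{34186 + l} + 43877 = \frac{1}{34186 + 34173} + 43877 = \frac{1}{68359} + 43877 = \frac{2999387844}{68359}$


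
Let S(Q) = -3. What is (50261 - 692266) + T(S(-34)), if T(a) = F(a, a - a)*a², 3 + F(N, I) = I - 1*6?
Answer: -642086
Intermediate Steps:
F(N, I) = -9 + I (F(N, I) = -3 + (I - 1*6) = -3 + (I - 6) = -3 + (-6 + I) = -9 + I)
T(a) = -9*a² (T(a) = (-9 + (a - a))*a² = (-9 + 0)*a² = -9*a²)
(50261 - 692266) + T(S(-34)) = (50261 - 692266) - 9*(-3)² = -642005 - 9*9 = -642005 - 81 = -642086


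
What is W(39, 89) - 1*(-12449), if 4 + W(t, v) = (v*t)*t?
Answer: 147814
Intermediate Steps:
W(t, v) = -4 + v*t**2 (W(t, v) = -4 + (v*t)*t = -4 + (t*v)*t = -4 + v*t**2)
W(39, 89) - 1*(-12449) = (-4 + 89*39**2) - 1*(-12449) = (-4 + 89*1521) + 12449 = (-4 + 135369) + 12449 = 135365 + 12449 = 147814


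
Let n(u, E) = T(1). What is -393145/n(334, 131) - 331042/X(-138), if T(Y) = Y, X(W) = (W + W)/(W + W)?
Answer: -724187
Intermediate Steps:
X(W) = 1 (X(W) = (2*W)/((2*W)) = (2*W)*(1/(2*W)) = 1)
n(u, E) = 1
-393145/n(334, 131) - 331042/X(-138) = -393145/1 - 331042/1 = -393145*1 - 331042*1 = -393145 - 331042 = -724187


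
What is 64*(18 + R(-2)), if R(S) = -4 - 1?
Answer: 832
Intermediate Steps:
R(S) = -5
64*(18 + R(-2)) = 64*(18 - 5) = 64*13 = 832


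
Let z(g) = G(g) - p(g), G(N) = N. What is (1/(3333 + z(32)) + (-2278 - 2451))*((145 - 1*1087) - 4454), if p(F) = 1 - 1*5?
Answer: 85969072000/3369 ≈ 2.5518e+7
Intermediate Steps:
p(F) = -4 (p(F) = 1 - 5 = -4)
z(g) = 4 + g (z(g) = g - 1*(-4) = g + 4 = 4 + g)
(1/(3333 + z(32)) + (-2278 - 2451))*((145 - 1*1087) - 4454) = (1/(3333 + (4 + 32)) + (-2278 - 2451))*((145 - 1*1087) - 4454) = (1/(3333 + 36) - 4729)*((145 - 1087) - 4454) = (1/3369 - 4729)*(-942 - 4454) = (1/3369 - 4729)*(-5396) = -15932000/3369*(-5396) = 85969072000/3369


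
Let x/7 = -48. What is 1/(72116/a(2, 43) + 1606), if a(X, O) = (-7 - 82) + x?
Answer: 425/610434 ≈ 0.00069623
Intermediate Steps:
x = -336 (x = 7*(-48) = -336)
a(X, O) = -425 (a(X, O) = (-7 - 82) - 336 = -89 - 336 = -425)
1/(72116/a(2, 43) + 1606) = 1/(72116/(-425) + 1606) = 1/(72116*(-1/425) + 1606) = 1/(-72116/425 + 1606) = 1/(610434/425) = 425/610434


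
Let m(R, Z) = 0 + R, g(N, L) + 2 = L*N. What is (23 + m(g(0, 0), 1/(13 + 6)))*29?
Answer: 609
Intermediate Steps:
g(N, L) = -2 + L*N
m(R, Z) = R
(23 + m(g(0, 0), 1/(13 + 6)))*29 = (23 + (-2 + 0*0))*29 = (23 + (-2 + 0))*29 = (23 - 2)*29 = 21*29 = 609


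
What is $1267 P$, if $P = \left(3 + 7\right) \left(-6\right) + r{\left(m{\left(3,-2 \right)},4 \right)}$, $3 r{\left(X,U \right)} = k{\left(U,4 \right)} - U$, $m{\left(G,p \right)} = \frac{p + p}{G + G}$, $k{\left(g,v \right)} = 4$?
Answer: $-76020$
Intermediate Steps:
$m{\left(G,p \right)} = \frac{p}{G}$ ($m{\left(G,p \right)} = \frac{2 p}{2 G} = 2 p \frac{1}{2 G} = \frac{p}{G}$)
$r{\left(X,U \right)} = \frac{4}{3} - \frac{U}{3}$ ($r{\left(X,U \right)} = \frac{4 - U}{3} = \frac{4}{3} - \frac{U}{3}$)
$P = -60$ ($P = \left(3 + 7\right) \left(-6\right) + \left(\frac{4}{3} - \frac{4}{3}\right) = 10 \left(-6\right) + \left(\frac{4}{3} - \frac{4}{3}\right) = -60 + 0 = -60$)
$1267 P = 1267 \left(-60\right) = -76020$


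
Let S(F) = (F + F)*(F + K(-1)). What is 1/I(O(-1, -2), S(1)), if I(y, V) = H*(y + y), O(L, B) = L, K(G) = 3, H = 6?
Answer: -1/12 ≈ -0.083333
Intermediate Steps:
S(F) = 2*F*(3 + F) (S(F) = (F + F)*(F + 3) = (2*F)*(3 + F) = 2*F*(3 + F))
I(y, V) = 12*y (I(y, V) = 6*(y + y) = 6*(2*y) = 12*y)
1/I(O(-1, -2), S(1)) = 1/(12*(-1)) = 1/(-12) = -1/12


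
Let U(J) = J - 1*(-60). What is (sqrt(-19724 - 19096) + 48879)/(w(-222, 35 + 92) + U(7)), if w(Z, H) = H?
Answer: 48879/194 + I*sqrt(9705)/97 ≈ 251.95 + 1.0156*I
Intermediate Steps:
U(J) = 60 + J (U(J) = J + 60 = 60 + J)
(sqrt(-19724 - 19096) + 48879)/(w(-222, 35 + 92) + U(7)) = (sqrt(-19724 - 19096) + 48879)/((35 + 92) + (60 + 7)) = (sqrt(-38820) + 48879)/(127 + 67) = (2*I*sqrt(9705) + 48879)/194 = (48879 + 2*I*sqrt(9705))*(1/194) = 48879/194 + I*sqrt(9705)/97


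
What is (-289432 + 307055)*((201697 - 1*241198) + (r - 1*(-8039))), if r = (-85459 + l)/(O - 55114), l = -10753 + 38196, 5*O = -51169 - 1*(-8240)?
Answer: -176588195546334/318499 ≈ -5.5444e+8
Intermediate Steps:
O = -42929/5 (O = (-51169 - 1*(-8240))/5 = (-51169 + 8240)/5 = (⅕)*(-42929) = -42929/5 ≈ -8585.8)
l = 27443
r = 290080/318499 (r = (-85459 + 27443)/(-42929/5 - 55114) = -58016/(-318499/5) = -58016*(-5/318499) = 290080/318499 ≈ 0.91077)
(-289432 + 307055)*((201697 - 1*241198) + (r - 1*(-8039))) = (-289432 + 307055)*((201697 - 1*241198) + (290080/318499 - 1*(-8039))) = 17623*((201697 - 241198) + (290080/318499 + 8039)) = 17623*(-39501 + 2560703541/318499) = 17623*(-10020325458/318499) = -176588195546334/318499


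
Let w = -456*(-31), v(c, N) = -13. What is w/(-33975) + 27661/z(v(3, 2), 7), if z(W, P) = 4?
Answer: 313241977/45300 ≈ 6914.8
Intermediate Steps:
w = 14136
w/(-33975) + 27661/z(v(3, 2), 7) = 14136/(-33975) + 27661/4 = 14136*(-1/33975) + 27661*(¼) = -4712/11325 + 27661/4 = 313241977/45300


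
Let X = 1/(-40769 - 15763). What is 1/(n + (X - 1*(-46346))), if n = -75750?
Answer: -56532/1662266929 ≈ -3.4009e-5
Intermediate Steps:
X = -1/56532 (X = 1/(-56532) = -1/56532 ≈ -1.7689e-5)
1/(n + (X - 1*(-46346))) = 1/(-75750 + (-1/56532 - 1*(-46346))) = 1/(-75750 + (-1/56532 + 46346)) = 1/(-75750 + 2620032071/56532) = 1/(-1662266929/56532) = -56532/1662266929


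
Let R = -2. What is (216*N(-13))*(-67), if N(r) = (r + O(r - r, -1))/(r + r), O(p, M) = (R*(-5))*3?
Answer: 123012/13 ≈ 9462.5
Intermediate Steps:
O(p, M) = 30 (O(p, M) = -2*(-5)*3 = 10*3 = 30)
N(r) = (30 + r)/(2*r) (N(r) = (r + 30)/(r + r) = (30 + r)/((2*r)) = (30 + r)*(1/(2*r)) = (30 + r)/(2*r))
(216*N(-13))*(-67) = (216*((1/2)*(30 - 13)/(-13)))*(-67) = (216*((1/2)*(-1/13)*17))*(-67) = (216*(-17/26))*(-67) = -1836/13*(-67) = 123012/13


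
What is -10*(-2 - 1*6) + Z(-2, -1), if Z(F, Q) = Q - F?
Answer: 81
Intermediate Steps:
-10*(-2 - 1*6) + Z(-2, -1) = -10*(-2 - 1*6) + (-1 - 1*(-2)) = -10*(-2 - 6) + (-1 + 2) = -10*(-8) + 1 = 80 + 1 = 81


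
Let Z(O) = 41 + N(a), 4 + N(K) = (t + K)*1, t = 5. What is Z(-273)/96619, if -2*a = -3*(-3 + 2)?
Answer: 81/193238 ≈ 0.00041917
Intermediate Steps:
a = -3/2 (a = -(-3)*(-3 + 2)/2 = -(-3)*(-1)/2 = -½*3 = -3/2 ≈ -1.5000)
N(K) = 1 + K (N(K) = -4 + (5 + K)*1 = -4 + (5 + K) = 1 + K)
Z(O) = 81/2 (Z(O) = 41 + (1 - 3/2) = 41 - ½ = 81/2)
Z(-273)/96619 = (81/2)/96619 = (81/2)*(1/96619) = 81/193238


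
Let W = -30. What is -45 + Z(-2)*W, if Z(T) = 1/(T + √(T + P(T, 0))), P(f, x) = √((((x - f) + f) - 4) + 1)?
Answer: -45 + 30/(2 - √(-2 + I*√3)) ≈ -35.177 + 10.456*I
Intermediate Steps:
P(f, x) = √(-3 + x) (P(f, x) = √((x - 4) + 1) = √((-4 + x) + 1) = √(-3 + x))
Z(T) = 1/(T + √(T + I*√3)) (Z(T) = 1/(T + √(T + √(-3 + 0))) = 1/(T + √(T + √(-3))) = 1/(T + √(T + I*√3)))
-45 + Z(-2)*W = -45 - 30/(-2 + √(-2 + I*√3))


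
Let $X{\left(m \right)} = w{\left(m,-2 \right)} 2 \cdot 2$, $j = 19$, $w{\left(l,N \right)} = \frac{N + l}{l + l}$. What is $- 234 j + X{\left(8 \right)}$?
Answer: $- \frac{8889}{2} \approx -4444.5$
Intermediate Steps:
$w{\left(l,N \right)} = \frac{N + l}{2 l}$
$X{\left(m \right)} = \frac{2 \left(-2 + m\right)}{m}$ ($X{\left(m \right)} = \frac{-2 + m}{2 m} 2 \cdot 2 = \frac{-2 + m}{m} 2 = \frac{2 \left(-2 + m\right)}{m}$)
$- 234 j + X{\left(8 \right)} = \left(-234\right) 19 + \left(2 - \frac{4}{8}\right) = -4446 + \left(2 - \frac{1}{2}\right) = -4446 + \frac{3}{2} = - \frac{8889}{2}$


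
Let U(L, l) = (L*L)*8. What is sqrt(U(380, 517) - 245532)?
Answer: 2*sqrt(227417) ≈ 953.77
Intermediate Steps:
U(L, l) = 8*L**2 (U(L, l) = L**2*8 = 8*L**2)
sqrt(U(380, 517) - 245532) = sqrt(8*380**2 - 245532) = sqrt(8*144400 - 245532) = sqrt(1155200 - 245532) = sqrt(909668) = 2*sqrt(227417)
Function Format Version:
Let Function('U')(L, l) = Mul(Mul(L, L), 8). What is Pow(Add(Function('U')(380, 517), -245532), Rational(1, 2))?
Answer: Mul(2, Pow(227417, Rational(1, 2))) ≈ 953.77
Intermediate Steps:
Function('U')(L, l) = Mul(8, Pow(L, 2)) (Function('U')(L, l) = Mul(Pow(L, 2), 8) = Mul(8, Pow(L, 2)))
Pow(Add(Function('U')(380, 517), -245532), Rational(1, 2)) = Pow(Add(Mul(8, Pow(380, 2)), -245532), Rational(1, 2)) = Pow(Add(Mul(8, 144400), -245532), Rational(1, 2)) = Pow(Add(1155200, -245532), Rational(1, 2)) = Pow(909668, Rational(1, 2)) = Mul(2, Pow(227417, Rational(1, 2)))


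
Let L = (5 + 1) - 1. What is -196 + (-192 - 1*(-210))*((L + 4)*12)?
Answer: 1748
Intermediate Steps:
L = 5 (L = 6 - 1 = 5)
-196 + (-192 - 1*(-210))*((L + 4)*12) = -196 + (-192 - 1*(-210))*((5 + 4)*12) = -196 + (-192 + 210)*(9*12) = -196 + 18*108 = -196 + 1944 = 1748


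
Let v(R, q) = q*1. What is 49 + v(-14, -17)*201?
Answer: -3368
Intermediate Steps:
v(R, q) = q
49 + v(-14, -17)*201 = 49 - 17*201 = 49 - 3417 = -3368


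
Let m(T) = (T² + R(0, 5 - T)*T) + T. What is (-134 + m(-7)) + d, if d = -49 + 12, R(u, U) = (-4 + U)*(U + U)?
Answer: -1473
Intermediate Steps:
R(u, U) = 2*U*(-4 + U) (R(u, U) = (-4 + U)*(2*U) = 2*U*(-4 + U))
d = -37
m(T) = T + T² + 2*T*(1 - T)*(5 - T) (m(T) = (T² + (2*(5 - T)*(-4 + (5 - T)))*T) + T = (T² + (2*(5 - T)*(1 - T))*T) + T = (T² + (2*(1 - T)*(5 - T))*T) + T = (T² + 2*T*(1 - T)*(5 - T)) + T = T + T² + 2*T*(1 - T)*(5 - T))
(-134 + m(-7)) + d = (-134 - 7*(11 - 11*(-7) + 2*(-7)²)) - 37 = (-134 - 7*(11 + 77 + 2*49)) - 37 = (-134 - 7*(11 + 77 + 98)) - 37 = (-134 - 7*186) - 37 = (-134 - 1302) - 37 = -1436 - 37 = -1473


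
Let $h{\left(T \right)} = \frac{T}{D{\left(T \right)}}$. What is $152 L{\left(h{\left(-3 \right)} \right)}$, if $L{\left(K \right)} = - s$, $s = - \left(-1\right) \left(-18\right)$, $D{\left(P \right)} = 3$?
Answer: $2736$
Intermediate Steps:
$s = -18$ ($s = \left(-1\right) 18 = -18$)
$h{\left(T \right)} = \frac{T}{3}$
$L{\left(K \right)} = 18$ ($L{\left(K \right)} = \left(-1\right) \left(-18\right) = 18$)
$152 L{\left(h{\left(-3 \right)} \right)} = 152 \cdot 18 = 2736$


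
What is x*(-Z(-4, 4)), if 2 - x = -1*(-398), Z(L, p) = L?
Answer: -1584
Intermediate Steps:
x = -396 (x = 2 - (-1)*(-398) = 2 - 1*398 = 2 - 398 = -396)
x*(-Z(-4, 4)) = -(-396)*(-4) = -396*4 = -1584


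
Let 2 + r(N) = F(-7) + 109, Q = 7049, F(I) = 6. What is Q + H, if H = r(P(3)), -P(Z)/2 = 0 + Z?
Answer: 7162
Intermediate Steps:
P(Z) = -2*Z (P(Z) = -2*(0 + Z) = -2*Z)
r(N) = 113 (r(N) = -2 + (6 + 109) = -2 + 115 = 113)
H = 113
Q + H = 7049 + 113 = 7162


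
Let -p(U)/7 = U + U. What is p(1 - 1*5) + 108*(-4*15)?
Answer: -6424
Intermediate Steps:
p(U) = -14*U (p(U) = -7*(U + U) = -14*U)
p(1 - 1*5) + 108*(-4*15) = -14*(1 - 1*5) + 108*(-4*15) = -14*(1 - 5) + 108*(-60) = -14*(-4) - 6480 = 56 - 6480 = -6424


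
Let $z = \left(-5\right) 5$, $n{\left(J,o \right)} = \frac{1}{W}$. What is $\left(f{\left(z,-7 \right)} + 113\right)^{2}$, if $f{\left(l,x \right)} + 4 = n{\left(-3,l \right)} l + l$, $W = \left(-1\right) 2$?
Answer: $\frac{37249}{4} \approx 9312.3$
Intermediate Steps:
$W = -2$
$n{\left(J,o \right)} = - \frac{1}{2}$ ($n{\left(J,o \right)} = \frac{1}{-2} = - \frac{1}{2}$)
$z = -25$
$f{\left(l,x \right)} = -4 + \frac{l}{2}$ ($f{\left(l,x \right)} = -4 + \left(- \frac{l}{2} + l\right) = -4 + \frac{l}{2}$)
$\left(f{\left(z,-7 \right)} + 113\right)^{2} = \left(\left(-4 + \frac{1}{2} \left(-25\right)\right) + 113\right)^{2} = \left(\left(-4 - \frac{25}{2}\right) + 113\right)^{2} = \left(- \frac{33}{2} + 113\right)^{2} = \left(\frac{193}{2}\right)^{2} = \frac{37249}{4}$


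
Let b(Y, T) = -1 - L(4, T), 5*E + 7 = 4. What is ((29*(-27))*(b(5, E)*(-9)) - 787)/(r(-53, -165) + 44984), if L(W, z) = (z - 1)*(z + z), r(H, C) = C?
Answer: -534106/1120475 ≈ -0.47668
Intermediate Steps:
E = -3/5 (E = -7/5 + (1/5)*4 = -7/5 + 4/5 = -3/5 ≈ -0.60000)
L(W, z) = 2*z*(-1 + z) (L(W, z) = (-1 + z)*(2*z) = 2*z*(-1 + z))
b(Y, T) = -1 - 2*T*(-1 + T)
((29*(-27))*(b(5, E)*(-9)) - 787)/(r(-53, -165) + 44984) = ((29*(-27))*((-1 - 2*(-3/5)*(-1 - 3/5))*(-9)) - 787)/(-165 + 44984) = (-783*(-1 - 2*(-3/5)*(-8/5))*(-9) - 787)/44819 = (-783*(-1 - 48/25)*(-9) - 787)*(1/44819) = (-(-57159)*(-9)/25 - 787)*(1/44819) = (-783*657/25 - 787)*(1/44819) = (-514431/25 - 787)*(1/44819) = -534106/25*1/44819 = -534106/1120475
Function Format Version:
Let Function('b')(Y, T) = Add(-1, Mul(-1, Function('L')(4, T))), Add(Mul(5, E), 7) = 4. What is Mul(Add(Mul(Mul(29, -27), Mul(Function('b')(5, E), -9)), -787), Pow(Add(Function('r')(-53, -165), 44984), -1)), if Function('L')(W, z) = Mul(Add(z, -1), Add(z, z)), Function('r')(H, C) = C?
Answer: Rational(-534106, 1120475) ≈ -0.47668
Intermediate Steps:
E = Rational(-3, 5) (E = Add(Rational(-7, 5), Mul(Rational(1, 5), 4)) = Add(Rational(-7, 5), Rational(4, 5)) = Rational(-3, 5) ≈ -0.60000)
Function('L')(W, z) = Mul(2, z, Add(-1, z)) (Function('L')(W, z) = Mul(Add(-1, z), Mul(2, z)) = Mul(2, z, Add(-1, z)))
Function('b')(Y, T) = Add(-1, Mul(-2, T, Add(-1, T))) (Function('b')(Y, T) = Add(-1, Mul(-1, Mul(2, T, Add(-1, T)))) = Add(-1, Mul(-2, T, Add(-1, T))))
Mul(Add(Mul(Mul(29, -27), Mul(Function('b')(5, E), -9)), -787), Pow(Add(Function('r')(-53, -165), 44984), -1)) = Mul(Add(Mul(Mul(29, -27), Mul(Add(-1, Mul(-2, Rational(-3, 5), Add(-1, Rational(-3, 5)))), -9)), -787), Pow(Add(-165, 44984), -1)) = Mul(Add(Mul(-783, Mul(Add(-1, Mul(-2, Rational(-3, 5), Rational(-8, 5))), -9)), -787), Pow(44819, -1)) = Mul(Add(Mul(-783, Mul(Add(-1, Rational(-48, 25)), -9)), -787), Rational(1, 44819)) = Mul(Add(Mul(-783, Mul(Rational(-73, 25), -9)), -787), Rational(1, 44819)) = Mul(Add(Mul(-783, Rational(657, 25)), -787), Rational(1, 44819)) = Mul(Add(Rational(-514431, 25), -787), Rational(1, 44819)) = Mul(Rational(-534106, 25), Rational(1, 44819)) = Rational(-534106, 1120475)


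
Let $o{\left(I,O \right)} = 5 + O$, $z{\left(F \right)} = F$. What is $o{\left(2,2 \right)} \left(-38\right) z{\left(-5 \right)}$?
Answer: $1330$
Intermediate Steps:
$o{\left(2,2 \right)} \left(-38\right) z{\left(-5 \right)} = \left(5 + 2\right) \left(-38\right) \left(-5\right) = 7 \left(-38\right) \left(-5\right) = \left(-266\right) \left(-5\right) = 1330$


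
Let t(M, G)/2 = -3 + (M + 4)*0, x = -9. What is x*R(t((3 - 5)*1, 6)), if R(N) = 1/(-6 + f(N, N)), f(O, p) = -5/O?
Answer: 54/31 ≈ 1.7419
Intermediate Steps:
t(M, G) = -6 (t(M, G) = 2*(-3 + (M + 4)*0) = 2*(-3 + (4 + M)*0) = 2*(-3 + 0) = 2*(-3) = -6)
R(N) = 1/(-6 - 5/N)
x*R(t((3 - 5)*1, 6)) = -(-9)*(-6)/(5 + 6*(-6)) = -(-9)*(-6)/(5 - 36) = -(-9)*(-6)/(-31) = -(-9)*(-6)*(-1)/31 = -9*(-6/31) = 54/31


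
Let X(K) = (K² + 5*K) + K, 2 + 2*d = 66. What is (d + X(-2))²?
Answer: 576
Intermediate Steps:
d = 32 (d = -1 + (½)*66 = -1 + 33 = 32)
X(K) = K² + 6*K
(d + X(-2))² = (32 - 2*(6 - 2))² = (32 - 2*4)² = (32 - 8)² = 24² = 576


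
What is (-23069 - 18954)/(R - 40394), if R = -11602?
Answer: 42023/51996 ≈ 0.80820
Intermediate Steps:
(-23069 - 18954)/(R - 40394) = (-23069 - 18954)/(-11602 - 40394) = -42023/(-51996) = -42023*(-1/51996) = 42023/51996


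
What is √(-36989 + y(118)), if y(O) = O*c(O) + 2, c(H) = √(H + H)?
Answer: √(-36987 + 236*√59) ≈ 187.55*I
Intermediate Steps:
c(H) = √2*√H (c(H) = √(2*H) = √2*√H)
y(O) = 2 + √2*O^(3/2) (y(O) = O*(√2*√O) + 2 = √2*O^(3/2) + 2 = 2 + √2*O^(3/2))
√(-36989 + y(118)) = √(-36989 + (2 + √2*118^(3/2))) = √(-36989 + (2 + √2*(118*√118))) = √(-36989 + (2 + 236*√59)) = √(-36987 + 236*√59)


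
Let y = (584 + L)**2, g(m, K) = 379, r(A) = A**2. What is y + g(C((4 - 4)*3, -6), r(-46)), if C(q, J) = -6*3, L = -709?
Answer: 16004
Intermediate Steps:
C(q, J) = -18
y = 15625 (y = (584 - 709)**2 = (-125)**2 = 15625)
y + g(C((4 - 4)*3, -6), r(-46)) = 15625 + 379 = 16004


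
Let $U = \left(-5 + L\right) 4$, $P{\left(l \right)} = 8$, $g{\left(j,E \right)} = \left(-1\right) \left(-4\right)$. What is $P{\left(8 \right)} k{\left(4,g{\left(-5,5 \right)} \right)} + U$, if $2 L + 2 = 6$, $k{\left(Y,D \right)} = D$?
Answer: $20$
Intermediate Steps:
$g{\left(j,E \right)} = 4$
$L = 2$ ($L = -1 + \frac{1}{2} \cdot 6 = -1 + 3 = 2$)
$U = -12$ ($U = \left(-5 + 2\right) 4 = \left(-3\right) 4 = -12$)
$P{\left(8 \right)} k{\left(4,g{\left(-5,5 \right)} \right)} + U = 8 \cdot 4 - 12 = 32 - 12 = 20$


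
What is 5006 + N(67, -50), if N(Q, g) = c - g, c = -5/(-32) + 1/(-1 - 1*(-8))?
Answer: 1132611/224 ≈ 5056.3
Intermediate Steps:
c = 67/224 (c = -5*(-1/32) + 1/(-1 + 8) = 5/32 + 1/7 = 67/224 ≈ 0.29911)
N(Q, g) = 67/224 - g
5006 + N(67, -50) = 5006 + (67/224 - 1*(-50)) = 5006 + (67/224 + 50) = 5006 + 11267/224 = 1132611/224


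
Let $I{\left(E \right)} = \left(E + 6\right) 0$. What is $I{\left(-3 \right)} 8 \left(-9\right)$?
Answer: $0$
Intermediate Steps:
$I{\left(E \right)} = 0$ ($I{\left(E \right)} = \left(6 + E\right) 0 = 0$)
$I{\left(-3 \right)} 8 \left(-9\right) = 0 \cdot 8 \left(-9\right) = 0 \left(-9\right) = 0$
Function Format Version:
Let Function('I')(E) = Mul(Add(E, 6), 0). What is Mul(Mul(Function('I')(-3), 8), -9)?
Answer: 0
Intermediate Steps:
Function('I')(E) = 0 (Function('I')(E) = Mul(Add(6, E), 0) = 0)
Mul(Mul(Function('I')(-3), 8), -9) = Mul(Mul(0, 8), -9) = Mul(0, -9) = 0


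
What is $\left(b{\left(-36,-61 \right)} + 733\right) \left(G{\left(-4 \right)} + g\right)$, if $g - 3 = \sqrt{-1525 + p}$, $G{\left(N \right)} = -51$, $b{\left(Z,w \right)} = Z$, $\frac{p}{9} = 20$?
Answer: $-33456 + 697 i \sqrt{1345} \approx -33456.0 + 25562.0 i$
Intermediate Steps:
$p = 180$ ($p = 9 \cdot 20 = 180$)
$g = 3 + i \sqrt{1345}$ ($g = 3 + \sqrt{-1525 + 180} = 3 + \sqrt{-1345} = 3 + i \sqrt{1345} \approx 3.0 + 36.674 i$)
$\left(b{\left(-36,-61 \right)} + 733\right) \left(G{\left(-4 \right)} + g\right) = \left(-36 + 733\right) \left(-51 + \left(3 + i \sqrt{1345}\right)\right) = 697 \left(-48 + i \sqrt{1345}\right) = -33456 + 697 i \sqrt{1345}$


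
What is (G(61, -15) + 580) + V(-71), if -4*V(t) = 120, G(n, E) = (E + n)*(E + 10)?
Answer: 320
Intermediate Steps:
G(n, E) = (10 + E)*(E + n) (G(n, E) = (E + n)*(10 + E) = (10 + E)*(E + n))
V(t) = -30 (V(t) = -¼*120 = -30)
(G(61, -15) + 580) + V(-71) = (((-15)² + 10*(-15) + 10*61 - 15*61) + 580) - 30 = ((225 - 150 + 610 - 915) + 580) - 30 = (-230 + 580) - 30 = 350 - 30 = 320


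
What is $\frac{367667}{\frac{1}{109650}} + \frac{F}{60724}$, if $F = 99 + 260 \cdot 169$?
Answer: $\frac{52086575023537}{1292} \approx 4.0315 \cdot 10^{10}$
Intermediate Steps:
$F = 44039$ ($F = 99 + 43940 = 44039$)
$\frac{367667}{\frac{1}{109650}} + \frac{F}{60724} = \frac{367667}{\frac{1}{109650}} + \frac{44039}{60724} = 367667 \frac{1}{\frac{1}{109650}} + 44039 \cdot \frac{1}{60724} = 367667 \cdot 109650 + \frac{937}{1292} = 40314686550 + \frac{937}{1292} = \frac{52086575023537}{1292}$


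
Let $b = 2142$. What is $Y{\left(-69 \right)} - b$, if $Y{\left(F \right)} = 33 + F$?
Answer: $-2178$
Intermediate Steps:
$Y{\left(-69 \right)} - b = \left(33 - 69\right) - 2142 = -36 - 2142 = -2178$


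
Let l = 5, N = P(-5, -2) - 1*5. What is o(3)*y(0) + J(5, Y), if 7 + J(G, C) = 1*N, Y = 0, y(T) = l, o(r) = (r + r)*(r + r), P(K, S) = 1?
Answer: 169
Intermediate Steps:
o(r) = 4*r**2 (o(r) = (2*r)*(2*r) = 4*r**2)
N = -4 (N = 1 - 1*5 = 1 - 5 = -4)
y(T) = 5
J(G, C) = -11 (J(G, C) = -7 + 1*(-4) = -7 - 4 = -11)
o(3)*y(0) + J(5, Y) = (4*3**2)*5 - 11 = (4*9)*5 - 11 = 36*5 - 11 = 180 - 11 = 169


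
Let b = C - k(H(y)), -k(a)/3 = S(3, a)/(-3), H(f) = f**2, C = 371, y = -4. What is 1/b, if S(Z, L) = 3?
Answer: 1/368 ≈ 0.0027174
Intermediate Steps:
k(a) = 3 (k(a) = -9/(-3) = -9*(-1)/3 = -3*(-1) = 3)
b = 368 (b = 371 - 1*3 = 371 - 3 = 368)
1/b = 1/368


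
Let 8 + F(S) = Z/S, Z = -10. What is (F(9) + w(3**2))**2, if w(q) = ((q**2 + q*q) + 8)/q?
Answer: 7744/81 ≈ 95.605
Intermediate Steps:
F(S) = -8 - 10/S
w(q) = (8 + 2*q**2)/q (w(q) = ((q**2 + q**2) + 8)/q = (2*q**2 + 8)/q = (8 + 2*q**2)/q)
(F(9) + w(3**2))**2 = ((-8 - 10/9) + (2*3**2 + 8/(3**2)))**2 = ((-8 - 10*1/9) + (2*9 + 8/9))**2 = ((-8 - 10/9) + (18 + 8*(1/9)))**2 = (-82/9 + (18 + 8/9))**2 = (-82/9 + 170/9)**2 = (88/9)**2 = 7744/81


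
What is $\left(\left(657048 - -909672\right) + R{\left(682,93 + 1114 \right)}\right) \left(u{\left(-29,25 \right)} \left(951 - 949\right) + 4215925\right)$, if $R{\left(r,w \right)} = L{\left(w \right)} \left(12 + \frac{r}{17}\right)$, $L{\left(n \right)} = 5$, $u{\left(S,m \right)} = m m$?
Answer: $\frac{112339933157250}{17} \approx 6.6082 \cdot 10^{12}$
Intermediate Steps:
$u{\left(S,m \right)} = m^{2}$
$R{\left(r,w \right)} = 60 + \frac{5 r}{17}$ ($R{\left(r,w \right)} = 5 \left(12 + \frac{r}{17}\right) = 60 + \frac{5 r}{17}$)
$\left(\left(657048 - -909672\right) + R{\left(682,93 + 1114 \right)}\right) \left(u{\left(-29,25 \right)} \left(951 - 949\right) + 4215925\right) = \left(\left(657048 - -909672\right) + \left(60 + \frac{5}{17} \cdot 682\right)\right) \left(25^{2} \left(951 - 949\right) + 4215925\right) = \left(\left(657048 + 909672\right) + \left(60 + \frac{3410}{17}\right)\right) \left(625 \cdot 2 + 4215925\right) = \left(1566720 + \frac{4430}{17}\right) \left(1250 + 4215925\right) = \frac{26638670}{17} \cdot 4217175 = \frac{112339933157250}{17}$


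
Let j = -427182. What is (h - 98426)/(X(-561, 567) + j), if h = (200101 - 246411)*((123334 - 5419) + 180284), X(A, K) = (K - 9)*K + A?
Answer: 4603231372/37119 ≈ 1.2401e+5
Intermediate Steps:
X(A, K) = A + K*(-9 + K) (X(A, K) = (-9 + K)*K + A = K*(-9 + K) + A = A + K*(-9 + K))
h = -13809595690 (h = -46310*(117915 + 180284) = -46310*298199 = -13809595690)
(h - 98426)/(X(-561, 567) + j) = (-13809595690 - 98426)/((-561 + 567**2 - 9*567) - 427182) = -13809694116/((-561 + 321489 - 5103) - 427182) = -13809694116/(315825 - 427182) = -13809694116/(-111357) = -13809694116*(-1/111357) = 4603231372/37119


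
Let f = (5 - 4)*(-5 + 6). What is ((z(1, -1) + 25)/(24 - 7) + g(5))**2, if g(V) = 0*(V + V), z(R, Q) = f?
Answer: 676/289 ≈ 2.3391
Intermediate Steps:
f = 1 (f = 1*1 = 1)
z(R, Q) = 1
g(V) = 0 (g(V) = 0*(2*V) = 0)
((z(1, -1) + 25)/(24 - 7) + g(5))**2 = ((1 + 25)/(24 - 7) + 0)**2 = (26/17 + 0)**2 = (26/17)**2 = 676/289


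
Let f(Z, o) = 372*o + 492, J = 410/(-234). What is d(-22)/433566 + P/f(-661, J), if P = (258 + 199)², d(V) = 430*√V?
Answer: -8145111/6232 + 215*I*√22/216783 ≈ -1307.0 + 0.0046518*I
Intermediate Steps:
J = -205/117 (J = 410*(-1/234) = -205/117 ≈ -1.7521)
P = 208849 (P = 457² = 208849)
f(Z, o) = 492 + 372*o
d(-22)/433566 + P/f(-661, J) = (430*√(-22))/433566 + 208849/(492 + 372*(-205/117)) = (430*(I*√22))*(1/433566) + 208849/(492 - 25420/39) = (430*I*√22)*(1/433566) + 208849/(-6232/39) = 215*I*√22/216783 + 208849*(-39/6232) = 215*I*√22/216783 - 8145111/6232 = -8145111/6232 + 215*I*√22/216783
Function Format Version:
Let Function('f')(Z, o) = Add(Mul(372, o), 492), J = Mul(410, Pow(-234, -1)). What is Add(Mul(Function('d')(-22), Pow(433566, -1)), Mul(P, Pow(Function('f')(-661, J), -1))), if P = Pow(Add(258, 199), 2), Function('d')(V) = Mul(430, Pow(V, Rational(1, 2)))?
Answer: Add(Rational(-8145111, 6232), Mul(Rational(215, 216783), I, Pow(22, Rational(1, 2)))) ≈ Add(-1307.0, Mul(0.0046518, I))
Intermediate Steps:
J = Rational(-205, 117) (J = Mul(410, Rational(-1, 234)) = Rational(-205, 117) ≈ -1.7521)
P = 208849 (P = Pow(457, 2) = 208849)
Function('f')(Z, o) = Add(492, Mul(372, o))
Add(Mul(Function('d')(-22), Pow(433566, -1)), Mul(P, Pow(Function('f')(-661, J), -1))) = Add(Mul(Mul(430, Pow(-22, Rational(1, 2))), Pow(433566, -1)), Mul(208849, Pow(Add(492, Mul(372, Rational(-205, 117))), -1))) = Add(Mul(Mul(430, Mul(I, Pow(22, Rational(1, 2)))), Rational(1, 433566)), Mul(208849, Pow(Add(492, Rational(-25420, 39)), -1))) = Add(Mul(Mul(430, I, Pow(22, Rational(1, 2))), Rational(1, 433566)), Mul(208849, Pow(Rational(-6232, 39), -1))) = Add(Mul(Rational(215, 216783), I, Pow(22, Rational(1, 2))), Mul(208849, Rational(-39, 6232))) = Add(Mul(Rational(215, 216783), I, Pow(22, Rational(1, 2))), Rational(-8145111, 6232)) = Add(Rational(-8145111, 6232), Mul(Rational(215, 216783), I, Pow(22, Rational(1, 2))))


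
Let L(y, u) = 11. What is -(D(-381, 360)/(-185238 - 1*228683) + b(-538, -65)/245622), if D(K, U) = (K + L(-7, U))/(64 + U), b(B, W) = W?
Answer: 217630435/828986077644 ≈ 0.00026253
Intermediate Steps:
D(K, U) = (11 + K)/(64 + U) (D(K, U) = (K + 11)/(64 + U) = (11 + K)/(64 + U))
-(D(-381, 360)/(-185238 - 1*228683) + b(-538, -65)/245622) = -(((11 - 381)/(64 + 360))/(-185238 - 1*228683) - 65/245622) = -((-370/424)/(-185238 - 228683) - 65*1/245622) = -(((1/424)*(-370))/(-413921) - 5/18894) = -(-185/212*(-1/413921) - 5/18894) = -(185/87751252 - 5/18894) = -1*(-217630435/828986077644) = 217630435/828986077644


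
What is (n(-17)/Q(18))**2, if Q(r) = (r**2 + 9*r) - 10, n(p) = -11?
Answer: 121/226576 ≈ 0.00053404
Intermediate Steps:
Q(r) = -10 + r**2 + 9*r
(n(-17)/Q(18))**2 = (-11/(-10 + 18**2 + 9*18))**2 = (-11/(-10 + 324 + 162))**2 = (-11/476)**2 = 121/226576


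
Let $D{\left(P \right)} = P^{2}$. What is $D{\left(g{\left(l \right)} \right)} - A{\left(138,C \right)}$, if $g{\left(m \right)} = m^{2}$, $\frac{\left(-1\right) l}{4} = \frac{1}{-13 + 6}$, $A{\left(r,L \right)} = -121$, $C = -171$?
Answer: $\frac{290777}{2401} \approx 121.11$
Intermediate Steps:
$l = \frac{4}{7}$ ($l = - \frac{4}{-13 + 6} = - \frac{4}{-7} = \left(-4\right) \left(- \frac{1}{7}\right) = \frac{4}{7} \approx 0.57143$)
$D{\left(g{\left(l \right)} \right)} - A{\left(138,C \right)} = \left(\left(\frac{4}{7}\right)^{2}\right)^{2} - -121 = \left(\frac{16}{49}\right)^{2} + 121 = \frac{256}{2401} + 121 = \frac{290777}{2401}$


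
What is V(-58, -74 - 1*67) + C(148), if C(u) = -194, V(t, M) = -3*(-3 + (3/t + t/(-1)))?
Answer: -20813/58 ≈ -358.84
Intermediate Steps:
V(t, M) = 9 - 9/t + 3*t (V(t, M) = -3*(-3 + (3/t + t*(-1))) = -3*(-3 + (3/t - t)) = -3*(-3 + (-t + 3/t)) = -3*(-3 - t + 3/t) = 9 - 9/t + 3*t)
V(-58, -74 - 1*67) + C(148) = (9 - 9/(-58) + 3*(-58)) - 194 = (9 - 9*(-1/58) - 174) - 194 = (9 + 9/58 - 174) - 194 = -9561/58 - 194 = -20813/58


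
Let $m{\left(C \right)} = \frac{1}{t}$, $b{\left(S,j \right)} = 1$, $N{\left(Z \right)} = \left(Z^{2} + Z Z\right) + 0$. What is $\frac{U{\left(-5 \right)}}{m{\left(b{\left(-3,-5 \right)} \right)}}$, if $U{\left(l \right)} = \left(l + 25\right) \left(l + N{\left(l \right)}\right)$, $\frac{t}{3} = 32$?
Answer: $86400$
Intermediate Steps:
$N{\left(Z \right)} = 2 Z^{2}$ ($N{\left(Z \right)} = \left(Z^{2} + Z^{2}\right) + 0 = 2 Z^{2} + 0 = 2 Z^{2}$)
$t = 96$ ($t = 3 \cdot 32 = 96$)
$m{\left(C \right)} = \frac{1}{96}$
$U{\left(l \right)} = \left(25 + l\right) \left(l + 2 l^{2}\right)$ ($U{\left(l \right)} = \left(l + 25\right) \left(l + 2 l^{2}\right) = \left(25 + l\right) \left(l + 2 l^{2}\right)$)
$\frac{U{\left(-5 \right)}}{m{\left(b{\left(-3,-5 \right)} \right)}} = - 5 \left(25 + 2 \left(-5\right)^{2} + 51 \left(-5\right)\right) \frac{1}{\frac{1}{96}} = - 5 \left(25 + 2 \cdot 25 - 255\right) 96 = - 5 \left(25 + 50 - 255\right) 96 = \left(-5\right) \left(-180\right) 96 = 900 \cdot 96 = 86400$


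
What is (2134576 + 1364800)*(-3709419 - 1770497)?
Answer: -19176286532416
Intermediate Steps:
(2134576 + 1364800)*(-3709419 - 1770497) = 3499376*(-5479916) = -19176286532416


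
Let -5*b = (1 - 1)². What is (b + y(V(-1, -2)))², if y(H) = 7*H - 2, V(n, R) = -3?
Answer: 529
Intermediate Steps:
y(H) = -2 + 7*H
b = 0 (b = -(1 - 1)²/5 = -⅕*0² = -⅕*0 = 0)
(b + y(V(-1, -2)))² = (0 + (-2 + 7*(-3)))² = (0 + (-2 - 21))² = (0 - 23)² = (-23)² = 529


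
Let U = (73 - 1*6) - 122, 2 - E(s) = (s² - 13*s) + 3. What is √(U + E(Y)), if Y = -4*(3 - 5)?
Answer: 4*I ≈ 4.0*I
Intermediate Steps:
Y = 8 (Y = -4*(-2) = 8)
E(s) = -1 - s² + 13*s (E(s) = 2 - ((s² - 13*s) + 3) = 2 - (3 + s² - 13*s) = 2 + (-3 - s² + 13*s) = -1 - s² + 13*s)
U = -55 (U = (73 - 6) - 122 = 67 - 122 = -55)
√(U + E(Y)) = √(-55 + (-1 - 1*8² + 13*8)) = √(-55 + (-1 - 1*64 + 104)) = √(-55 + (-1 - 64 + 104)) = √(-55 + 39) = √(-16) = 4*I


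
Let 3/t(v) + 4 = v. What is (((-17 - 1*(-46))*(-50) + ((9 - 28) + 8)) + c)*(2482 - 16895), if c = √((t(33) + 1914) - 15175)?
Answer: 21057393 - 497*I*√11152414 ≈ 2.1057e+7 - 1.6597e+6*I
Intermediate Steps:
t(v) = 3/(-4 + v)
c = I*√11152414/29 (c = √((3/(-4 + 33) + 1914) - 15175) = √((3/29 + 1914) - 15175) = √(55509/29 - 15175) = √(-384566/29) = I*√11152414/29 ≈ 115.16*I)
(((-17 - 1*(-46))*(-50) + ((9 - 28) + 8)) + c)*(2482 - 16895) = (((-17 - 1*(-46))*(-50) + ((9 - 28) + 8)) + I*√11152414/29)*(2482 - 16895) = (((-17 + 46)*(-50) + (-19 + 8)) + I*√11152414/29)*(-14413) = ((29*(-50) - 11) + I*√11152414/29)*(-14413) = ((-1450 - 11) + I*√11152414/29)*(-14413) = (-1461 + I*√11152414/29)*(-14413) = 21057393 - 497*I*√11152414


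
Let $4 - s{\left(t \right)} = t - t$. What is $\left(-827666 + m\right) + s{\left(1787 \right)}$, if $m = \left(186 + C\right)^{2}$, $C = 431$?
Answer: $-446973$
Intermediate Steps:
$m = 380689$ ($m = \left(186 + 431\right)^{2} = 617^{2} = 380689$)
$s{\left(t \right)} = 4$ ($s{\left(t \right)} = 4 - \left(t - t\right) = 4 - 0 = 4 + 0 = 4$)
$\left(-827666 + m\right) + s{\left(1787 \right)} = \left(-827666 + 380689\right) + 4 = -446977 + 4 = -446973$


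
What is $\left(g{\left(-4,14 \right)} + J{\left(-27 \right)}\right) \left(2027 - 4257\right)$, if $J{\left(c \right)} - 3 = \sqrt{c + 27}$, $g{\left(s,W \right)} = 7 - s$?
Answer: $-31220$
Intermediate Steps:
$J{\left(c \right)} = 3 + \sqrt{27 + c}$ ($J{\left(c \right)} = 3 + \sqrt{c + 27} = 3 + \sqrt{27 + c}$)
$\left(g{\left(-4,14 \right)} + J{\left(-27 \right)}\right) \left(2027 - 4257\right) = \left(\left(7 - -4\right) + \left(3 + \sqrt{27 - 27}\right)\right) \left(2027 - 4257\right) = \left(\left(7 + 4\right) + \left(3 + \sqrt{0}\right)\right) \left(-2230\right) = \left(11 + \left(3 + 0\right)\right) \left(-2230\right) = \left(11 + 3\right) \left(-2230\right) = 14 \left(-2230\right) = -31220$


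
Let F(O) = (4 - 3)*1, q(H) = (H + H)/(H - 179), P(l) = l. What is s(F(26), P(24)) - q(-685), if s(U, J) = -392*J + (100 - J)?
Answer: -4032109/432 ≈ -9333.6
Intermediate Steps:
q(H) = 2*H/(-179 + H) (q(H) = (2*H)/(-179 + H) = 2*H/(-179 + H))
F(O) = 1 (F(O) = 1*1 = 1)
s(U, J) = 100 - 393*J
s(F(26), P(24)) - q(-685) = (100 - 393*24) - 2*(-685)/(-179 - 685) = (100 - 9432) - 2*(-685)/(-864) = -9332 - 2*(-685)*(-1)/864 = -9332 - 1*685/432 = -9332 - 685/432 = -4032109/432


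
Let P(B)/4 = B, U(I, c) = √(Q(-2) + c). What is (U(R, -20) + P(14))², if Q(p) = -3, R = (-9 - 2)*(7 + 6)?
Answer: (56 + I*√23)² ≈ 3113.0 + 537.13*I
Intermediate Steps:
R = -143 (R = -11*13 = -143)
U(I, c) = √(-3 + c)
P(B) = 4*B
(U(R, -20) + P(14))² = (√(-3 - 20) + 4*14)² = (√(-23) + 56)² = (I*√23 + 56)² = (56 + I*√23)²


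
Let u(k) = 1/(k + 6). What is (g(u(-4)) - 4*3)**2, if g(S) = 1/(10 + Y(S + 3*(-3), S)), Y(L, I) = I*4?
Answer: 20449/144 ≈ 142.01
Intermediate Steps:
Y(L, I) = 4*I
u(k) = 1/(6 + k)
g(S) = 1/(10 + 4*S)
(g(u(-4)) - 4*3)**2 = (1/(2*(5 + 2/(6 - 4))) - 4*3)**2 = (1/(2*(5 + 2/2)) - 12)**2 = (1/(2*(5 + 2*(1/2))) - 12)**2 = (1/(2*(5 + 1)) - 12)**2 = ((1/2)/6 - 12)**2 = ((1/2)*(1/6) - 12)**2 = (1/12 - 12)**2 = (-143/12)**2 = 20449/144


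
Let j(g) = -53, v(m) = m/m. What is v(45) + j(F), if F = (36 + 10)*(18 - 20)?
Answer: -52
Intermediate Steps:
F = -92 (F = 46*(-2) = -92)
v(m) = 1
v(45) + j(F) = 1 - 53 = -52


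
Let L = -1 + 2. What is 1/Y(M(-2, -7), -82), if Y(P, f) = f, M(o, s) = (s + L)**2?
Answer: -1/82 ≈ -0.012195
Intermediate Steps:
L = 1
M(o, s) = (1 + s)**2 (M(o, s) = (s + 1)**2 = (1 + s)**2)
1/Y(M(-2, -7), -82) = 1/(-82) = -1/82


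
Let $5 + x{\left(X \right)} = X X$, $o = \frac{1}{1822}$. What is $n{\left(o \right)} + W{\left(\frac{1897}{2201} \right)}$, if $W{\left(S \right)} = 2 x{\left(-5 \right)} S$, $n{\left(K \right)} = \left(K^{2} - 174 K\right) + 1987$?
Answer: $\frac{14769462695201}{7306624484} \approx 2021.4$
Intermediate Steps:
$o = \frac{1}{1822} \approx 0.00054885$
$n{\left(K \right)} = 1987 + K^{2} - 174 K$
$x{\left(X \right)} = -5 + X^{2}$ ($x{\left(X \right)} = -5 + X X = -5 + X^{2}$)
$W{\left(S \right)} = 40 S$ ($W{\left(S \right)} = 2 \left(-5 + \left(-5\right)^{2}\right) S = 2 \left(-5 + 25\right) S = 2 \cdot 20 S = 40 S$)
$n{\left(o \right)} + W{\left(\frac{1897}{2201} \right)} = \left(1987 + \left(\frac{1}{1822}\right)^{2} - \frac{87}{911}\right) + 40 \cdot \frac{1897}{2201} = \left(1987 + \frac{1}{3319684} - \frac{87}{911}\right) + 40 \cdot 1897 \cdot \frac{1}{2201} = \frac{6595895081}{3319684} + 40 \cdot \frac{1897}{2201} = \frac{6595895081}{3319684} + \frac{75880}{2201} = \frac{14769462695201}{7306624484}$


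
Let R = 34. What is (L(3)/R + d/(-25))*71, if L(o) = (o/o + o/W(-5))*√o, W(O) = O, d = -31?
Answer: 2201/25 + 71*√3/85 ≈ 89.487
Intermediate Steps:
L(o) = √o*(1 - o/5) (L(o) = (o/o + o/(-5))*√o = (1 + o*(-⅕))*√o = (1 - o/5)*√o = √o*(1 - o/5))
(L(3)/R + d/(-25))*71 = ((√3*(5 - 1*3)/5)/34 - 31/(-25))*71 = ((√3*(5 - 3)/5)*(1/34) - 31*(-1/25))*71 = (((⅕)*√3*2)*(1/34) + 31/25)*71 = ((2*√3/5)*(1/34) + 31/25)*71 = (√3/85 + 31/25)*71 = (31/25 + √3/85)*71 = 2201/25 + 71*√3/85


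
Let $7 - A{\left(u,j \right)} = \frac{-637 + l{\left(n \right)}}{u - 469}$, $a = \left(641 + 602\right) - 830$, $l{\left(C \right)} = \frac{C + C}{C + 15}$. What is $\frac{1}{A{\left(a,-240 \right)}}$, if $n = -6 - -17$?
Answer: $- \frac{364}{1587} \approx -0.22936$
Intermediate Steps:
$n = 11$ ($n = -6 + 17 = 11$)
$l{\left(C \right)} = \frac{2 C}{15 + C}$
$a = 413$ ($a = 1243 - 830 = 413$)
$A{\left(u,j \right)} = 7 + \frac{8270}{13 \left(-469 + u\right)}$ ($A{\left(u,j \right)} = 7 - \frac{-637 + 2 \cdot 11 \frac{1}{15 + 11}}{u - 469} = 7 - \frac{-637 + 2 \cdot 11 \cdot \frac{1}{26}}{-469 + u} = 7 - \frac{-637 + \frac{11}{13}}{-469 + u} = 7 - - \frac{8270}{13 \left(-469 + u\right)} = 7 + \frac{8270}{13 \left(-469 + u\right)}$)
$\frac{1}{A{\left(a,-240 \right)}} = \frac{1}{\frac{1}{13} \frac{1}{-469 + 413} \left(-34409 + 91 \cdot 413\right)} = \frac{1}{\frac{1}{13} \frac{1}{-56} \left(-34409 + 37583\right)} = \frac{1}{\frac{1}{13} \left(- \frac{1}{56}\right) 3174} = \frac{1}{- \frac{1587}{364}} = - \frac{364}{1587}$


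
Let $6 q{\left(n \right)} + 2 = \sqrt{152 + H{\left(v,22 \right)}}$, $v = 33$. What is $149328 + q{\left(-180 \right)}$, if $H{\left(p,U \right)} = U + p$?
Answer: $\frac{447983}{3} + \frac{\sqrt{23}}{2} \approx 1.4933 \cdot 10^{5}$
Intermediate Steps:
$q{\left(n \right)} = - \frac{1}{3} + \frac{\sqrt{23}}{2}$ ($q{\left(n \right)} = - \frac{1}{3} + \frac{\sqrt{152 + \left(22 + 33\right)}}{6} = - \frac{1}{3} + \frac{\sqrt{152 + 55}}{6} = - \frac{1}{3} + \frac{\sqrt{207}}{6} = - \frac{1}{3} + \frac{3 \sqrt{23}}{6} = - \frac{1}{3} + \frac{\sqrt{23}}{2}$)
$149328 + q{\left(-180 \right)} = 149328 - \left(\frac{1}{3} - \frac{\sqrt{23}}{2}\right) = \frac{447983}{3} + \frac{\sqrt{23}}{2}$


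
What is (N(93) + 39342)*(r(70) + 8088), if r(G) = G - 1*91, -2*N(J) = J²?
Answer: 564972345/2 ≈ 2.8249e+8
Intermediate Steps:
N(J) = -J²/2
r(G) = -91 + G (r(G) = G - 91 = -91 + G)
(N(93) + 39342)*(r(70) + 8088) = (-½*93² + 39342)*((-91 + 70) + 8088) = (-½*8649 + 39342)*(-21 + 8088) = (-8649/2 + 39342)*8067 = (70035/2)*8067 = 564972345/2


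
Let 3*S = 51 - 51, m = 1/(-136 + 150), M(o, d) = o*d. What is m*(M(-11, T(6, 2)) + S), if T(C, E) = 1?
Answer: -11/14 ≈ -0.78571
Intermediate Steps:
M(o, d) = d*o
m = 1/14 ≈ 0.071429
S = 0 (S = (51 - 51)/3 = (1/3)*0 = 0)
m*(M(-11, T(6, 2)) + S) = (1*(-11) + 0)/14 = (-11 + 0)/14 = (1/14)*(-11) = -11/14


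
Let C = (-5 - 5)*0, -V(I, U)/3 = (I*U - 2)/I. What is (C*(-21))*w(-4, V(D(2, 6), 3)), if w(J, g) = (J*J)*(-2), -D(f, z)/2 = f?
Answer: 0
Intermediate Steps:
D(f, z) = -2*f
V(I, U) = -3*(-2 + I*U)/I (V(I, U) = -3*(I*U - 2)/I = -3*(-2 + I*U)/I)
w(J, g) = -2*J**2 (w(J, g) = J**2*(-2) = -2*J**2)
C = 0 (C = -10*0 = 0)
(C*(-21))*w(-4, V(D(2, 6), 3)) = (0*(-21))*(-2*(-4)**2) = 0*(-2*16) = 0*(-32) = 0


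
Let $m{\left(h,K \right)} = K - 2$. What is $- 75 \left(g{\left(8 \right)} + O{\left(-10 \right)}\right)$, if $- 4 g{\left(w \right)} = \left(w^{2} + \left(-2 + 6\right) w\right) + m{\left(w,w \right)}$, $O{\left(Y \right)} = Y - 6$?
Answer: $\frac{6225}{2} \approx 3112.5$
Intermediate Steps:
$O{\left(Y \right)} = -6 + Y$
$m{\left(h,K \right)} = -2 + K$
$g{\left(w \right)} = \frac{1}{2} - \frac{5 w}{4} - \frac{w^{2}}{4}$ ($g{\left(w \right)} = - \frac{\left(w^{2} + \left(-2 + 6\right) w\right) + \left(-2 + w\right)}{4} = - \frac{\left(w^{2} + 4 w\right) + \left(-2 + w\right)}{4} = - \frac{-2 + w^{2} + 5 w}{4} = \frac{1}{2} - \frac{5 w}{4} - \frac{w^{2}}{4}$)
$- 75 \left(g{\left(8 \right)} + O{\left(-10 \right)}\right) = - 75 \left(\left(\frac{1}{2} - 10 - \frac{8^{2}}{4}\right) - 16\right) = - 75 \left(\left(\frac{1}{2} - 10 - 16\right) - 16\right) = - 75 \left(- \frac{51}{2} - 16\right) = \left(-75\right) \left(- \frac{83}{2}\right) = \frac{6225}{2}$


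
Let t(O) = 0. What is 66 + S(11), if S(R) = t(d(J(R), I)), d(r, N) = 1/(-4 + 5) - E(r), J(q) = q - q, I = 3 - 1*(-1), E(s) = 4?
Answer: 66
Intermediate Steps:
I = 4 (I = 3 + 1 = 4)
J(q) = 0
d(r, N) = -3 (d(r, N) = 1/(-4 + 5) - 1*4 = 1/1 - 4 = 1 - 4 = -3)
S(R) = 0
66 + S(11) = 66 + 0 = 66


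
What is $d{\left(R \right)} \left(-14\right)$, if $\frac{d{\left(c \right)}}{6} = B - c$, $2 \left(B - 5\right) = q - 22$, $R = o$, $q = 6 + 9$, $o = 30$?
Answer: $2394$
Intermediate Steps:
$q = 15$
$R = 30$
$B = \frac{3}{2}$ ($B = 5 + \frac{15 - 22}{2} = 5 + \frac{1}{2} \left(-7\right) = 5 - \frac{7}{2} = \frac{3}{2} \approx 1.5$)
$d{\left(c \right)} = 9 - 6 c$ ($d{\left(c \right)} = 6 \left(\frac{3}{2} - c\right) = 9 - 6 c$)
$d{\left(R \right)} \left(-14\right) = \left(9 - 180\right) \left(-14\right) = \left(-171\right) \left(-14\right) = 2394$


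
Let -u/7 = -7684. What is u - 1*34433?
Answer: 19355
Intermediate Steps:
u = 53788 (u = -7*(-7684) = 53788)
u - 1*34433 = 53788 - 1*34433 = 53788 - 34433 = 19355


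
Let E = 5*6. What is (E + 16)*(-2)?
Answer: -92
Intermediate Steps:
E = 30
(E + 16)*(-2) = (30 + 16)*(-2) = 46*(-2) = -92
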